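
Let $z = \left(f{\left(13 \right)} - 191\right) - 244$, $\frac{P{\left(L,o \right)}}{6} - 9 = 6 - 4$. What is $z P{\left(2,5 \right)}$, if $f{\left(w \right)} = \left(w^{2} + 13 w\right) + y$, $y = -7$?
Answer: $-6864$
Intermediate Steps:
$P{\left(L,o \right)} = 66$ ($P{\left(L,o \right)} = 54 + 6 \left(6 - 4\right) = 54 + 6 \cdot 2 = 54 + 12 = 66$)
$f{\left(w \right)} = -7 + w^{2} + 13 w$ ($f{\left(w \right)} = \left(w^{2} + 13 w\right) - 7 = -7 + w^{2} + 13 w$)
$z = -104$ ($z = \left(\left(-7 + 13^{2} + 13 \cdot 13\right) - 191\right) - 244 = \left(\left(-7 + 169 + 169\right) - 191\right) - 244 = \left(331 - 191\right) - 244 = 140 - 244 = -104$)
$z P{\left(2,5 \right)} = \left(-104\right) 66 = -6864$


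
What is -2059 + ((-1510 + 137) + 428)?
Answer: -3004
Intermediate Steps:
-2059 + ((-1510 + 137) + 428) = -2059 + (-1373 + 428) = -2059 - 945 = -3004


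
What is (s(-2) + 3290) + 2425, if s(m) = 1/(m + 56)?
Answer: 308611/54 ≈ 5715.0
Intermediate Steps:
s(m) = 1/(56 + m)
(s(-2) + 3290) + 2425 = (1/(56 - 2) + 3290) + 2425 = (1/54 + 3290) + 2425 = 177661/54 + 2425 = 308611/54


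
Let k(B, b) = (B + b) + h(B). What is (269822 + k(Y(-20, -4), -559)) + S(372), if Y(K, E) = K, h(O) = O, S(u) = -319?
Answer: 268904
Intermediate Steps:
k(B, b) = b + 2*B (k(B, b) = (B + b) + B = b + 2*B)
(269822 + k(Y(-20, -4), -559)) + S(372) = (269822 + (-559 + 2*(-20))) - 319 = (269822 + (-559 - 40)) - 319 = (269822 - 599) - 319 = 269223 - 319 = 268904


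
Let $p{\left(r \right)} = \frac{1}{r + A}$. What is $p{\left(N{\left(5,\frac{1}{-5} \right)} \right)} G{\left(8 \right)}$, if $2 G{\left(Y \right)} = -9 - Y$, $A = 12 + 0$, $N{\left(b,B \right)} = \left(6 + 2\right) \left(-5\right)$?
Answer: $\frac{17}{56} \approx 0.30357$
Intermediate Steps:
$N{\left(b,B \right)} = -40$ ($N{\left(b,B \right)} = 8 \left(-5\right) = -40$)
$A = 12$
$G{\left(Y \right)} = - \frac{9}{2} - \frac{Y}{2}$ ($G{\left(Y \right)} = \frac{-9 - Y}{2} = - \frac{9}{2} - \frac{Y}{2}$)
$p{\left(r \right)} = \frac{1}{12 + r}$ ($p{\left(r \right)} = \frac{1}{r + 12} = \frac{1}{12 + r}$)
$p{\left(N{\left(5,\frac{1}{-5} \right)} \right)} G{\left(8 \right)} = \frac{- \frac{9}{2} - 4}{12 - 40} = \frac{- \frac{9}{2} - 4}{-28} = \left(- \frac{1}{28}\right) \left(- \frac{17}{2}\right) = \frac{17}{56}$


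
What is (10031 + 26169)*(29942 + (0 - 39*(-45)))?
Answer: 1147431400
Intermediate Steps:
(10031 + 26169)*(29942 + (0 - 39*(-45))) = 36200*(29942 + (0 + 1755)) = 36200*(29942 + 1755) = 36200*31697 = 1147431400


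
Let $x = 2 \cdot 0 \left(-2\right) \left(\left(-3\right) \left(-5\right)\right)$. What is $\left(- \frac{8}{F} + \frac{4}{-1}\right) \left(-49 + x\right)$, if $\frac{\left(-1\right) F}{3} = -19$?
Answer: $\frac{11564}{57} \approx 202.88$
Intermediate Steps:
$F = 57$ ($F = \left(-3\right) \left(-19\right) = 57$)
$x = 0$ ($x = 0 \left(-2\right) 15 = 0 \cdot 15 = 0$)
$\left(- \frac{8}{F} + \frac{4}{-1}\right) \left(-49 + x\right) = \left(- \frac{8}{57} + \frac{4}{-1}\right) \left(-49 + 0\right) = \left(\left(-8\right) \frac{1}{57} + 4 \left(-1\right)\right) \left(-49\right) = \left(- \frac{8}{57} - 4\right) \left(-49\right) = \left(- \frac{236}{57}\right) \left(-49\right) = \frac{11564}{57}$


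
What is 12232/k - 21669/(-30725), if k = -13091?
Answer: -92159321/402220975 ≈ -0.22913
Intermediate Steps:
12232/k - 21669/(-30725) = 12232/(-13091) - 21669/(-30725) = 12232*(-1/13091) - 21669*(-1/30725) = -12232/13091 + 21669/30725 = -92159321/402220975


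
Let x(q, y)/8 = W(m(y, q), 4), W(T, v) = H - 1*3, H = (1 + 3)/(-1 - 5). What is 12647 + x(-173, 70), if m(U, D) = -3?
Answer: 37853/3 ≈ 12618.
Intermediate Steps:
H = -⅔ (H = 4/(-6) = 4*(-⅙) = -⅔ ≈ -0.66667)
W(T, v) = -11/3 (W(T, v) = -⅔ - 1*3 = -⅔ - 3 = -11/3)
x(q, y) = -88/3 (x(q, y) = 8*(-11/3) = -88/3)
12647 + x(-173, 70) = 12647 - 88/3 = 37853/3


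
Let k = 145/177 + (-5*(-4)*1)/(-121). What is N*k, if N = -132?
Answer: -56020/649 ≈ -86.317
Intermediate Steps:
k = 14005/21417 (k = 145*(1/177) + (20*1)*(-1/121) = 145/177 + 20*(-1/121) = 145/177 - 20/121 = 14005/21417 ≈ 0.65392)
N*k = -132*14005/21417 = -56020/649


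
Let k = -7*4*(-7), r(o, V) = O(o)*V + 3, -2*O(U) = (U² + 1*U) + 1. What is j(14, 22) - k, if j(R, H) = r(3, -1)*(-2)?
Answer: -215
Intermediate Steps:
O(U) = -½ - U/2 - U²/2 (O(U) = -((U² + 1*U) + 1)/2 = -((U² + U) + 1)/2 = -((U + U²) + 1)/2 = -(1 + U + U²)/2 = -½ - U/2 - U²/2)
r(o, V) = 3 + V*(-½ - o/2 - o²/2) (r(o, V) = (-½ - o/2 - o²/2)*V + 3 = V*(-½ - o/2 - o²/2) + 3 = 3 + V*(-½ - o/2 - o²/2))
k = 196 (k = -28*(-7) = 196)
j(R, H) = -19 (j(R, H) = (3 - ½*(-1)*(1 + 3 + 3²))*(-2) = (3 - ½*(-1)*(1 + 3 + 9))*(-2) = (3 - ½*(-1)*13)*(-2) = (3 + 13/2)*(-2) = (19/2)*(-2) = -19)
j(14, 22) - k = -19 - 1*196 = -19 - 196 = -215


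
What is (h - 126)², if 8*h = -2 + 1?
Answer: 1018081/64 ≈ 15908.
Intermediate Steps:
h = -⅛ (h = (-2 + 1)/8 = (⅛)*(-1) = -⅛ ≈ -0.12500)
(h - 126)² = (-⅛ - 126)² = (-1009/8)² = 1018081/64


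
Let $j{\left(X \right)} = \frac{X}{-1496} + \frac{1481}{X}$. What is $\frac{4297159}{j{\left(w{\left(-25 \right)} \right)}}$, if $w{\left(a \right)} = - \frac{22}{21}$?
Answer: $- \frac{67499773572}{22206103} \approx -3039.7$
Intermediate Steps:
$w{\left(a \right)} = - \frac{22}{21}$ ($w{\left(a \right)} = \left(-22\right) \frac{1}{21} = - \frac{22}{21}$)
$j{\left(X \right)} = \frac{1481}{X} - \frac{X}{1496}$ ($j{\left(X \right)} = X \left(- \frac{1}{1496}\right) + \frac{1481}{X} = - \frac{X}{1496} + \frac{1481}{X} = \frac{1481}{X} - \frac{X}{1496}$)
$\frac{4297159}{j{\left(w{\left(-25 \right)} \right)}} = \frac{4297159}{\frac{1481}{- \frac{22}{21}} - - \frac{1}{1428}} = \frac{4297159}{1481 \left(- \frac{21}{22}\right) + \frac{1}{1428}} = \frac{4297159}{- \frac{31101}{22} + \frac{1}{1428}} = \frac{4297159}{- \frac{22206103}{15708}} = 4297159 \left(- \frac{15708}{22206103}\right) = - \frac{67499773572}{22206103}$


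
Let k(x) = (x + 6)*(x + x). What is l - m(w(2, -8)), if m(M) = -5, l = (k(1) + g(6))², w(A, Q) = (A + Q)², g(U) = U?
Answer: 405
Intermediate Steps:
k(x) = 2*x*(6 + x) (k(x) = (6 + x)*(2*x) = 2*x*(6 + x))
l = 400 (l = (2*1*(6 + 1) + 6)² = (2*1*7 + 6)² = (14 + 6)² = 20² = 400)
l - m(w(2, -8)) = 400 - 1*(-5) = 400 + 5 = 405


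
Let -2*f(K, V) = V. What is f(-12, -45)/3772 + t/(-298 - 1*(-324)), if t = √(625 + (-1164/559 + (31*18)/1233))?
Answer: 45/7544 + √3656039106395/1991158 ≈ 0.96625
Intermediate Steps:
f(K, V) = -V/2
t = √3656039106395/76583 (t = √(625 + (-1164*1/559 + 558*(1/1233))) = √(625 + (-1164/559 + 62/137)) = √(625 - 124810/76583) = √(47739565/76583) = √3656039106395/76583 ≈ 24.967)
f(-12, -45)/3772 + t/(-298 - 1*(-324)) = -½*(-45)/3772 + (√3656039106395/76583)/(-298 - 1*(-324)) = (45/2)*(1/3772) + (√3656039106395/76583)/(-298 + 324) = 45/7544 + (√3656039106395/76583)/26 = 45/7544 + (√3656039106395/76583)*(1/26) = 45/7544 + √3656039106395/1991158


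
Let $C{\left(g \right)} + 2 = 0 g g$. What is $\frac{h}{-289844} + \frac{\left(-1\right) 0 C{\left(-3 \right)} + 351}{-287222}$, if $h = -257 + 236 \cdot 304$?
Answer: $- \frac{793629783}{3201906668} \approx -0.24786$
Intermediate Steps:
$h = 71487$ ($h = -257 + 71744 = 71487$)
$C{\left(g \right)} = -2$ ($C{\left(g \right)} = -2 + 0 g g = -2 + 0 g = -2 + 0 = -2$)
$\frac{h}{-289844} + \frac{\left(-1\right) 0 C{\left(-3 \right)} + 351}{-287222} = \frac{71487}{-289844} + \frac{\left(-1\right) 0 \left(-2\right) + 351}{-287222} = 71487 \left(- \frac{1}{289844}\right) + \left(0 \left(-2\right) + 351\right) \left(- \frac{1}{287222}\right) = - \frac{71487}{289844} + \left(0 + 351\right) \left(- \frac{1}{287222}\right) = - \frac{71487}{289844} + 351 \left(- \frac{1}{287222}\right) = - \frac{71487}{289844} - \frac{27}{22094} = - \frac{793629783}{3201906668}$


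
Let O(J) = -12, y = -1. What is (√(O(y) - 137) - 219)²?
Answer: (219 - I*√149)² ≈ 47812.0 - 5346.5*I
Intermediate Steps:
(√(O(y) - 137) - 219)² = (√(-12 - 137) - 219)² = (√(-149) - 219)² = (I*√149 - 219)² = (-219 + I*√149)²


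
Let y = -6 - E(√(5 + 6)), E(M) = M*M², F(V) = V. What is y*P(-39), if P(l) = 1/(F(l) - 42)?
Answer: 2/27 + 11*√11/81 ≈ 0.52448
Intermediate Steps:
P(l) = 1/(-42 + l) (P(l) = 1/(l - 42) = 1/(-42 + l))
E(M) = M³
y = -6 - 11*√11 (y = -6 - (√(5 + 6))³ = -6 - (√11)³ = -6 - 11*√11 ≈ -42.483)
y*P(-39) = (-6 - 11*√11)/(-42 - 39) = (-6 - 11*√11)/(-81) = (-6 - 11*√11)*(-1/81) = 2/27 + 11*√11/81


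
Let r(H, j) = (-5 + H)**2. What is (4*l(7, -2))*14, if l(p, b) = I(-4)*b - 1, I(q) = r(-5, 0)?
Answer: -11256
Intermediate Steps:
I(q) = 100 (I(q) = (-5 - 5)**2 = (-10)**2 = 100)
l(p, b) = -1 + 100*b (l(p, b) = 100*b - 1 = -1 + 100*b)
(4*l(7, -2))*14 = (4*(-1 + 100*(-2)))*14 = (4*(-1 - 200))*14 = (4*(-201))*14 = -804*14 = -11256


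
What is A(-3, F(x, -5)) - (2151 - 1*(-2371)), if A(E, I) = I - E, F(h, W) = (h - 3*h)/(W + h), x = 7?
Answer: -4526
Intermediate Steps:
F(h, W) = -2*h/(W + h) (F(h, W) = (-2*h)/(W + h) = -2*h/(W + h))
A(-3, F(x, -5)) - (2151 - 1*(-2371)) = (-2*7/(-5 + 7) - 1*(-3)) - (2151 - 1*(-2371)) = (-2*7/2 + 3) - (2151 + 2371) = (-2*7*½ + 3) - 1*4522 = (-7 + 3) - 4522 = -4 - 4522 = -4526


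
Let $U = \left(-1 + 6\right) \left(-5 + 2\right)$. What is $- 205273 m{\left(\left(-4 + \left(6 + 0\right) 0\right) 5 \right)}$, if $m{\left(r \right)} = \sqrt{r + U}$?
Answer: $- 205273 i \sqrt{35} \approx - 1.2144 \cdot 10^{6} i$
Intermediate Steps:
$U = -15$ ($U = 5 \left(-3\right) = -15$)
$m{\left(r \right)} = \sqrt{-15 + r}$ ($m{\left(r \right)} = \sqrt{r - 15} = \sqrt{-15 + r}$)
$- 205273 m{\left(\left(-4 + \left(6 + 0\right) 0\right) 5 \right)} = - 205273 \sqrt{-15 + \left(-4 + \left(6 + 0\right) 0\right) 5} = - 205273 \sqrt{-15 + \left(-4 + 6 \cdot 0\right) 5} = - 205273 \sqrt{-15 + \left(-4 + 0\right) 5} = - 205273 \sqrt{-15 - 20} = - 205273 \sqrt{-35} = - 205273 i \sqrt{35}$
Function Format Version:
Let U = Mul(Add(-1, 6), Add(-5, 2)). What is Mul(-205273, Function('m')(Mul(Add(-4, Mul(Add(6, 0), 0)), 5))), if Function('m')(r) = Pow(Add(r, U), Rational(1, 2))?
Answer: Mul(-205273, I, Pow(35, Rational(1, 2))) ≈ Mul(-1.2144e+6, I)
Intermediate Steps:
U = -15 (U = Mul(5, -3) = -15)
Function('m')(r) = Pow(Add(-15, r), Rational(1, 2)) (Function('m')(r) = Pow(Add(r, -15), Rational(1, 2)) = Pow(Add(-15, r), Rational(1, 2)))
Mul(-205273, Function('m')(Mul(Add(-4, Mul(Add(6, 0), 0)), 5))) = Mul(-205273, Pow(Add(-15, Mul(Add(-4, Mul(Add(6, 0), 0)), 5)), Rational(1, 2))) = Mul(-205273, Pow(Add(-15, Mul(Add(-4, Mul(6, 0)), 5)), Rational(1, 2))) = Mul(-205273, Pow(Add(-15, Mul(Add(-4, 0), 5)), Rational(1, 2))) = Mul(-205273, Pow(Add(-15, Mul(-4, 5)), Rational(1, 2))) = Mul(-205273, Pow(Add(-15, -20), Rational(1, 2))) = Mul(-205273, Pow(-35, Rational(1, 2))) = Mul(-205273, Mul(I, Pow(35, Rational(1, 2)))) = Mul(-205273, I, Pow(35, Rational(1, 2)))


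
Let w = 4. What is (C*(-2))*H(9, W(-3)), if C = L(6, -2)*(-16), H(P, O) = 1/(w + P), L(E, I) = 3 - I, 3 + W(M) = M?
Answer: 160/13 ≈ 12.308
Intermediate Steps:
W(M) = -3 + M
H(P, O) = 1/(4 + P)
C = -80 (C = (3 - 1*(-2))*(-16) = (3 + 2)*(-16) = 5*(-16) = -80)
(C*(-2))*H(9, W(-3)) = (-80*(-2))/(4 + 9) = 160/13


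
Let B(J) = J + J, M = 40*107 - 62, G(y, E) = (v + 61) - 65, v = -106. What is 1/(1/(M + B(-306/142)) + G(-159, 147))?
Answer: -299172/32908849 ≈ -0.0090909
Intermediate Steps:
G(y, E) = -110 (G(y, E) = (-106 + 61) - 65 = -45 - 65 = -110)
M = 4218 (M = 4280 - 62 = 4218)
B(J) = 2*J
1/(1/(M + B(-306/142)) + G(-159, 147)) = 1/(1/(4218 + 2*(-306/142)) - 110) = 1/(1/(4218 + 2*(-306*1/142)) - 110) = 1/(1/(4218 + 2*(-153/71)) - 110) = 1/(1/(4218 - 306/71) - 110) = 1/(1/(299172/71) - 110) = 1/(71/299172 - 110) = 1/(-32908849/299172) = -299172/32908849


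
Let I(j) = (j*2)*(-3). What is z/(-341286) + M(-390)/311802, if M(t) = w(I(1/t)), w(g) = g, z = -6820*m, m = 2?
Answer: 4188545371/104801329230 ≈ 0.039967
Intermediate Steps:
z = -13640 (z = -6820*2 = -13640)
I(j) = -6*j (I(j) = (2*j)*(-3) = -6*j)
M(t) = -6/t
z/(-341286) + M(-390)/311802 = -13640/(-341286) - 6/(-390)/311802 = -13640*(-1/341286) - 6*(-1/390)*(1/311802) = 620/15513 + (1/65)*(1/311802) = 620/15513 + 1/20267130 = 4188545371/104801329230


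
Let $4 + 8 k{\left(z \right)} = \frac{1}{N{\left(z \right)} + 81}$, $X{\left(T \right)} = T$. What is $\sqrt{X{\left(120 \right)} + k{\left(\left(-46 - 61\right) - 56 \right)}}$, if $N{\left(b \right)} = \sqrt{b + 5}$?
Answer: $\frac{\sqrt{2} \sqrt{\frac{77437 + 956 i \sqrt{158}}{81 + i \sqrt{158}}}}{4} \approx 10.932 - 1.0696 \cdot 10^{-5} i$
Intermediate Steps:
$N{\left(b \right)} = \sqrt{5 + b}$
$k{\left(z \right)} = - \frac{1}{2} + \frac{1}{8 \left(81 + \sqrt{5 + z}\right)}$ ($k{\left(z \right)} = - \frac{1}{2} + \frac{1}{8 \left(\sqrt{5 + z} + 81\right)} = - \frac{1}{2} + \frac{1}{8 \left(81 + \sqrt{5 + z}\right)}$)
$\sqrt{X{\left(120 \right)} + k{\left(\left(-46 - 61\right) - 56 \right)}} = \sqrt{120 + \frac{-323 - 4 \sqrt{5 - 163}}{8 \left(81 + \sqrt{5 - 163}\right)}} = \sqrt{120 + \frac{-323 - 4 \sqrt{-158}}{8 \left(81 + \sqrt{-158}\right)}} = \sqrt{120 + \frac{-323 - 4 i \sqrt{158}}{8 \left(81 + i \sqrt{158}\right)}}$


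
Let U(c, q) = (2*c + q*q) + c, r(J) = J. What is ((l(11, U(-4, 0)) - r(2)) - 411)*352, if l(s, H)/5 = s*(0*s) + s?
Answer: -126016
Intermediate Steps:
U(c, q) = q² + 3*c (U(c, q) = (2*c + q²) + c = (q² + 2*c) + c = q² + 3*c)
l(s, H) = 5*s (l(s, H) = 5*(s*(0*s) + s) = 5*(s*0 + s) = 5*(0 + s) = 5*s)
((l(11, U(-4, 0)) - r(2)) - 411)*352 = ((5*11 - 1*2) - 411)*352 = ((55 - 2) - 411)*352 = (53 - 411)*352 = -358*352 = -126016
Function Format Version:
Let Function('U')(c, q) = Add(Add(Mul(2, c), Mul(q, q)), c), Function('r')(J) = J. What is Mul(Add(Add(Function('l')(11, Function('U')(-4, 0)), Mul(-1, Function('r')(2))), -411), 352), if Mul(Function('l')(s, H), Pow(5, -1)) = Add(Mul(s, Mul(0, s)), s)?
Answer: -126016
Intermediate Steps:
Function('U')(c, q) = Add(Pow(q, 2), Mul(3, c)) (Function('U')(c, q) = Add(Add(Mul(2, c), Pow(q, 2)), c) = Add(Add(Pow(q, 2), Mul(2, c)), c) = Add(Pow(q, 2), Mul(3, c)))
Function('l')(s, H) = Mul(5, s) (Function('l')(s, H) = Mul(5, Add(Mul(s, Mul(0, s)), s)) = Mul(5, Add(Mul(s, 0), s)) = Mul(5, Add(0, s)) = Mul(5, s))
Mul(Add(Add(Function('l')(11, Function('U')(-4, 0)), Mul(-1, Function('r')(2))), -411), 352) = Mul(Add(Add(Mul(5, 11), Mul(-1, 2)), -411), 352) = Mul(Add(Add(55, -2), -411), 352) = Mul(Add(53, -411), 352) = Mul(-358, 352) = -126016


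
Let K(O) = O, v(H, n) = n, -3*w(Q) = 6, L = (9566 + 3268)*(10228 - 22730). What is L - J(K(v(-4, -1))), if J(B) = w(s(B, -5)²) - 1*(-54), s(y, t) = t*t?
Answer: -160450720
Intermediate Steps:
s(y, t) = t²
L = -160450668 (L = 12834*(-12502) = -160450668)
w(Q) = -2 (w(Q) = -⅓*6 = -2)
J(B) = 52 (J(B) = -2 - 1*(-54) = -2 + 54 = 52)
L - J(K(v(-4, -1))) = -160450668 - 1*52 = -160450668 - 52 = -160450720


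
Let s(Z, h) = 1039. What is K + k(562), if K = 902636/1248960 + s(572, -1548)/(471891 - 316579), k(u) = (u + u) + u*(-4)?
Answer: -1702268114161/1515456840 ≈ -1123.3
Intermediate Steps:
k(u) = -2*u (k(u) = 2*u - 4*u = -2*u)
K = 1105373999/1515456840 (K = 902636/1248960 + 1039/(471891 - 316579) = 902636*(1/1248960) + 1039/155312 = 225659/312240 + 1039*(1/155312) = 225659/312240 + 1039/155312 = 1105373999/1515456840 ≈ 0.72940)
K + k(562) = 1105373999/1515456840 - 2*562 = 1105373999/1515456840 - 1124 = -1702268114161/1515456840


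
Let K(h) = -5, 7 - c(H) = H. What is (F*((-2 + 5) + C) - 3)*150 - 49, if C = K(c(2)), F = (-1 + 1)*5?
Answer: -499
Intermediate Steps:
c(H) = 7 - H
F = 0 (F = 0*5 = 0)
C = -5
(F*((-2 + 5) + C) - 3)*150 - 49 = (0*((-2 + 5) - 5) - 3)*150 - 49 = (0*(3 - 5) - 3)*150 - 49 = (0*(-2) - 3)*150 - 49 = (0 - 3)*150 - 49 = -3*150 - 49 = -450 - 49 = -499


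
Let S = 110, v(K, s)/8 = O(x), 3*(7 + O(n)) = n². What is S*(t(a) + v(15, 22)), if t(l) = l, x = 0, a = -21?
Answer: -8470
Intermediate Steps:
O(n) = -7 + n²/3
v(K, s) = -56 (v(K, s) = 8*(-7 + (⅓)*0²) = 8*(-7 + (⅓)*0) = 8*(-7 + 0) = 8*(-7) = -56)
S*(t(a) + v(15, 22)) = 110*(-21 - 56) = 110*(-77) = -8470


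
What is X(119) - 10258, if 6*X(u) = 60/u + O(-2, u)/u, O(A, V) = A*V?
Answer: -3662195/357 ≈ -10258.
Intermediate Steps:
X(u) = -⅓ + 10/u (X(u) = (60/u + (-2*u)/u)/6 = (60/u - 2)/6 = (-2 + 60/u)/6 = -⅓ + 10/u)
X(119) - 10258 = (⅓)*(30 - 1*119)/119 - 10258 = (⅓)*(1/119)*(30 - 119) - 10258 = (⅓)*(1/119)*(-89) - 10258 = -89/357 - 10258 = -3662195/357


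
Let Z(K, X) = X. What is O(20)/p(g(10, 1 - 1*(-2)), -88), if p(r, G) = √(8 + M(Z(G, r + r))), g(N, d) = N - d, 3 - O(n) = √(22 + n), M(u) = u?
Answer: √22*(3 - √42)/22 ≈ -0.74210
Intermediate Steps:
O(n) = 3 - √(22 + n)
p(r, G) = √(8 + 2*r) (p(r, G) = √(8 + (r + r)) = √(8 + 2*r))
O(20)/p(g(10, 1 - 1*(-2)), -88) = (3 - √(22 + 20))/(√(8 + 2*(10 - (1 - 1*(-2))))) = (3 - √42)/(√(8 + 2*(10 - (1 + 2)))) = (3 - √42)/(√(8 + 2*(10 - 1*3))) = (3 - √42)/(√(8 + 2*(10 - 3))) = (3 - √42)/(√(8 + 2*7)) = (3 - √42)/(√(8 + 14)) = (3 - √42)/(√22) = (3 - √42)*(√22/22) = √22*(3 - √42)/22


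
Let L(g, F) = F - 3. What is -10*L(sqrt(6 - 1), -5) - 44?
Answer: 36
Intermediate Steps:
L(g, F) = -3 + F
-10*L(sqrt(6 - 1), -5) - 44 = -10*(-3 - 5) - 44 = -10*(-8) - 44 = 80 - 44 = 36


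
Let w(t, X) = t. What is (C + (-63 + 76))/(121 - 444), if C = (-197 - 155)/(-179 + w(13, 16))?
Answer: -1255/26809 ≈ -0.046813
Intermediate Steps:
C = 176/83 (C = (-197 - 155)/(-179 + 13) = -352/(-166) = -352*(-1/166) = 176/83 ≈ 2.1205)
(C + (-63 + 76))/(121 - 444) = (176/83 + (-63 + 76))/(121 - 444) = (176/83 + 13)/(-323) = (1255/83)*(-1/323) = -1255/26809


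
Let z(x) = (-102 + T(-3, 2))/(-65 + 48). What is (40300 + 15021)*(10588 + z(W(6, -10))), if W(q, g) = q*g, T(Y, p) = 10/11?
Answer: 109594662828/187 ≈ 5.8607e+8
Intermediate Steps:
T(Y, p) = 10/11 (T(Y, p) = 10*(1/11) = 10/11)
W(q, g) = g*q
z(x) = 1112/187 (z(x) = (-102 + 10/11)/(-65 + 48) = -1112/11/(-17) = -1112/11*(-1/17) = 1112/187)
(40300 + 15021)*(10588 + z(W(6, -10))) = (40300 + 15021)*(10588 + 1112/187) = 55321*(1981068/187) = 109594662828/187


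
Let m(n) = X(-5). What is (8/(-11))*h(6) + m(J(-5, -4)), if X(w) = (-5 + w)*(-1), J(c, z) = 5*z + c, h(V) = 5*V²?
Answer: -1330/11 ≈ -120.91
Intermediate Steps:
J(c, z) = c + 5*z
X(w) = 5 - w
m(n) = 10 (m(n) = 5 - 1*(-5) = 5 + 5 = 10)
(8/(-11))*h(6) + m(J(-5, -4)) = (8/(-11))*(5*6²) + 10 = (8*(-1/11))*(5*36) + 10 = -8/11*180 + 10 = -1440/11 + 10 = -1330/11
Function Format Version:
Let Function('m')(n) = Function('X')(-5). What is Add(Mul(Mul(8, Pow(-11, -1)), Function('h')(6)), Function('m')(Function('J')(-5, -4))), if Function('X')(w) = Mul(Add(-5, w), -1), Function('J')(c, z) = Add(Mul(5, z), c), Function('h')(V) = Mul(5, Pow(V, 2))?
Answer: Rational(-1330, 11) ≈ -120.91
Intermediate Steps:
Function('J')(c, z) = Add(c, Mul(5, z))
Function('X')(w) = Add(5, Mul(-1, w))
Function('m')(n) = 10 (Function('m')(n) = Add(5, Mul(-1, -5)) = Add(5, 5) = 10)
Add(Mul(Mul(8, Pow(-11, -1)), Function('h')(6)), Function('m')(Function('J')(-5, -4))) = Add(Mul(Mul(8, Pow(-11, -1)), Mul(5, Pow(6, 2))), 10) = Add(Mul(Mul(8, Rational(-1, 11)), Mul(5, 36)), 10) = Add(Mul(Rational(-8, 11), 180), 10) = Add(Rational(-1440, 11), 10) = Rational(-1330, 11)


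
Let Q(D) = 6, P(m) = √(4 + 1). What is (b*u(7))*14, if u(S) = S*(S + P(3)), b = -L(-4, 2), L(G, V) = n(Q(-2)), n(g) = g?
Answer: -4116 - 588*√5 ≈ -5430.8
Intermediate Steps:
P(m) = √5
L(G, V) = 6
b = -6 (b = -1*6 = -6)
u(S) = S*(S + √5)
(b*u(7))*14 = -42*(7 + √5)*14 = -6*(49 + 7*√5)*14 = (-294 - 42*√5)*14 = -4116 - 588*√5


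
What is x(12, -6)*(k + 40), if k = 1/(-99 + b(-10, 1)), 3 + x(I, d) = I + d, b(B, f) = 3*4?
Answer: 3479/29 ≈ 119.97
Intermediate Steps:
b(B, f) = 12
x(I, d) = -3 + I + d (x(I, d) = -3 + (I + d) = -3 + I + d)
k = -1/87 (k = 1/(-99 + 12) = 1/(-87) = -1/87 ≈ -0.011494)
x(12, -6)*(k + 40) = (-3 + 12 - 6)*(-1/87 + 40) = 3*(3479/87) = 3479/29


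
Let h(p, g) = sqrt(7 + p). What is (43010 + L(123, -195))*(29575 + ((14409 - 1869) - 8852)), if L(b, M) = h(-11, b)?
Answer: 1430641630 + 66526*I ≈ 1.4306e+9 + 66526.0*I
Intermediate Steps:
L(b, M) = 2*I (L(b, M) = sqrt(7 - 11) = sqrt(-4) = 2*I)
(43010 + L(123, -195))*(29575 + ((14409 - 1869) - 8852)) = (43010 + 2*I)*(29575 + ((14409 - 1869) - 8852)) = (43010 + 2*I)*(29575 + (12540 - 8852)) = (43010 + 2*I)*(29575 + 3688) = (43010 + 2*I)*33263 = 1430641630 + 66526*I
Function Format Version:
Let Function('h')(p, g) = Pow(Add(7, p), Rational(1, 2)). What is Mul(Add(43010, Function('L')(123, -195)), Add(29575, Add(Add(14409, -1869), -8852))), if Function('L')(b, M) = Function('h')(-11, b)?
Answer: Add(1430641630, Mul(66526, I)) ≈ Add(1.4306e+9, Mul(66526., I))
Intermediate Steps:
Function('L')(b, M) = Mul(2, I) (Function('L')(b, M) = Pow(Add(7, -11), Rational(1, 2)) = Pow(-4, Rational(1, 2)) = Mul(2, I))
Mul(Add(43010, Function('L')(123, -195)), Add(29575, Add(Add(14409, -1869), -8852))) = Mul(Add(43010, Mul(2, I)), Add(29575, Add(Add(14409, -1869), -8852))) = Mul(Add(43010, Mul(2, I)), Add(29575, Add(12540, -8852))) = Mul(Add(43010, Mul(2, I)), Add(29575, 3688)) = Mul(Add(43010, Mul(2, I)), 33263) = Add(1430641630, Mul(66526, I))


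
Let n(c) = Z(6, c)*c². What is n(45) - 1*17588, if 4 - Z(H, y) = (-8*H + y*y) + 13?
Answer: -4039238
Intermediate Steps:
Z(H, y) = -9 - y² + 8*H (Z(H, y) = 4 - ((-8*H + y*y) + 13) = 4 - ((-8*H + y²) + 13) = 4 - ((y² - 8*H) + 13) = 4 - (13 + y² - 8*H) = 4 + (-13 - y² + 8*H) = -9 - y² + 8*H)
n(c) = c²*(39 - c²) (n(c) = (-9 - c² + 8*6)*c² = (-9 - c² + 48)*c² = (39 - c²)*c² = c²*(39 - c²))
n(45) - 1*17588 = 45²*(39 - 1*45²) - 1*17588 = 2025*(39 - 1*2025) - 17588 = 2025*(39 - 2025) - 17588 = 2025*(-1986) - 17588 = -4021650 - 17588 = -4039238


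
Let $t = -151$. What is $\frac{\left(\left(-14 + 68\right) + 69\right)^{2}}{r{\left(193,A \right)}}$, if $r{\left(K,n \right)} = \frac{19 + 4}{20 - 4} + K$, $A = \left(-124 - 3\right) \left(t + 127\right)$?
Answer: $\frac{80688}{1037} \approx 77.809$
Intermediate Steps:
$A = 3048$ ($A = \left(-124 - 3\right) \left(-151 + 127\right) = \left(-127\right) \left(-24\right) = 3048$)
$r{\left(K,n \right)} = \frac{23}{16} + K$
$\frac{\left(\left(-14 + 68\right) + 69\right)^{2}}{r{\left(193,A \right)}} = \frac{\left(\left(-14 + 68\right) + 69\right)^{2}}{\frac{23}{16} + 193} = \frac{\left(54 + 69\right)^{2}}{\frac{3111}{16}} = 123^{2} \cdot \frac{16}{3111} = 15129 \cdot \frac{16}{3111} = \frac{80688}{1037}$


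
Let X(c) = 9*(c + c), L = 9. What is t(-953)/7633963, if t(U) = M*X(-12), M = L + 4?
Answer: -2808/7633963 ≈ -0.00036783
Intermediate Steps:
M = 13 (M = 9 + 4 = 13)
X(c) = 18*c (X(c) = 9*(2*c) = 18*c)
t(U) = -2808 (t(U) = 13*(18*(-12)) = 13*(-216) = -2808)
t(-953)/7633963 = -2808/7633963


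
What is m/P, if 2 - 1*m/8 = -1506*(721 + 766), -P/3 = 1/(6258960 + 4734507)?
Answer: -65650756914688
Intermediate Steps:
P = -1/3664489 (P = -3/(6258960 + 4734507) = -3/10993467 = -3*1/10993467 = -1/3664489 ≈ -2.7289e-7)
m = 17915392 (m = 16 - (-12048)*(721 + 766) = 16 - (-12048)*1487 = 16 - 8*(-2239422) = 16 + 17915376 = 17915392)
m/P = 17915392/(-1/3664489) = 17915392*(-3664489) = -65650756914688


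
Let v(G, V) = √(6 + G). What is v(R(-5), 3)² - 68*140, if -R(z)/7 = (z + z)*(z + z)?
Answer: -10214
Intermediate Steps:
R(z) = -28*z² (R(z) = -7*(z + z)*(z + z) = -7*2*z*2*z = -28*z²)
v(R(-5), 3)² - 68*140 = (√(6 - 28*(-5)²))² - 68*140 = (√(6 - 28*25))² - 9520 = (√(6 - 700))² - 9520 = (√(-694))² - 9520 = (I*√694)² - 9520 = -694 - 9520 = -10214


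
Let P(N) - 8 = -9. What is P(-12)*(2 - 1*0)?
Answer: -2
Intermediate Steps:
P(N) = -1 (P(N) = 8 - 9 = -1)
P(-12)*(2 - 1*0) = -(2 - 1*0) = -(2 + 0) = -1*2 = -2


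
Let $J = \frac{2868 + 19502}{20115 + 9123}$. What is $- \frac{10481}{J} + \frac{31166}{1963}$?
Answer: $- \frac{300425681947}{21956155} \approx -13683.0$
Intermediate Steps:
$J = \frac{11185}{14619}$ ($J = \frac{22370}{29238} = 22370 \cdot \frac{1}{29238} = \frac{11185}{14619} \approx 0.7651$)
$- \frac{10481}{J} + \frac{31166}{1963} = - \frac{10481}{\frac{11185}{14619}} + \frac{31166}{1963} = \left(-10481\right) \frac{14619}{11185} + 31166 \cdot \frac{1}{1963} = - \frac{153221739}{11185} + \frac{31166}{1963} = - \frac{300425681947}{21956155}$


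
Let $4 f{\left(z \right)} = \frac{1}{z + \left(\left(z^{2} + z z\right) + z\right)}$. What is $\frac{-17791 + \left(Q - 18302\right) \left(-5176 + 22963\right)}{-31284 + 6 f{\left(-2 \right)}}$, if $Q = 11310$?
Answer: $\frac{995075960}{250269} \approx 3976.0$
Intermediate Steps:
$f{\left(z \right)} = \frac{1}{4 \left(2 z + 2 z^{2}\right)}$ ($f{\left(z \right)} = \frac{1}{4 \left(z + \left(\left(z^{2} + z z\right) + z\right)\right)} = \frac{1}{4 \left(z + \left(\left(z^{2} + z^{2}\right) + z\right)\right)} = \frac{1}{4 \left(z + \left(2 z^{2} + z\right)\right)} = \frac{1}{4 \left(z + \left(z + 2 z^{2}\right)\right)} = \frac{1}{4 \left(2 z + 2 z^{2}\right)}$)
$\frac{-17791 + \left(Q - 18302\right) \left(-5176 + 22963\right)}{-31284 + 6 f{\left(-2 \right)}} = \frac{-17791 + \left(11310 - 18302\right) \left(-5176 + 22963\right)}{-31284 + 6 \frac{1}{8 \left(-2\right) \left(1 - 2\right)}} = \frac{-17791 - 124366704}{-31284 + 6 \cdot \frac{1}{8} \left(- \frac{1}{2}\right) \frac{1}{-1}} = \frac{-17791 - 124366704}{-31284 + 6 \cdot \frac{1}{8} \left(- \frac{1}{2}\right) \left(-1\right)} = - \frac{124384495}{-31284 + 6 \cdot \frac{1}{16}} = - \frac{124384495}{-31284 + \frac{3}{8}} = - \frac{124384495}{- \frac{250269}{8}} = \left(-124384495\right) \left(- \frac{8}{250269}\right) = \frac{995075960}{250269}$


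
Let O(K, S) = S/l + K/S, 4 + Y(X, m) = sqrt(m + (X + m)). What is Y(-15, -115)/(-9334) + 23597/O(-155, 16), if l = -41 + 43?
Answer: -1762035130/126009 - 7*I*sqrt(5)/9334 ≈ -13983.0 - 0.0016769*I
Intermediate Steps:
l = 2
Y(X, m) = -4 + sqrt(X + 2*m) (Y(X, m) = -4 + sqrt(m + (X + m)) = -4 + sqrt(X + 2*m))
O(K, S) = S/2 + K/S
Y(-15, -115)/(-9334) + 23597/O(-155, 16) = (-4 + sqrt(-15 + 2*(-115)))/(-9334) + 23597/((1/2)*16 - 155/16) = (-4 + sqrt(-15 - 230))*(-1/9334) + 23597/(8 - 155*1/16) = (-4 + sqrt(-245))*(-1/9334) + 23597/(8 - 155/16) = (-4 + 7*I*sqrt(5))*(-1/9334) + 23597/(-27/16) = (2/4667 - 7*I*sqrt(5)/9334) + 23597*(-16/27) = (2/4667 - 7*I*sqrt(5)/9334) - 377552/27 = -1762035130/126009 - 7*I*sqrt(5)/9334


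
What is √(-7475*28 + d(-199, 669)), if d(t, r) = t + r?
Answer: I*√208830 ≈ 456.98*I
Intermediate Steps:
d(t, r) = r + t
√(-7475*28 + d(-199, 669)) = √(-7475*28 + (669 - 199)) = √(-209300 + 470) = √(-208830) = I*√208830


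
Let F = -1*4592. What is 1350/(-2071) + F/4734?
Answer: -7950466/4902057 ≈ -1.6219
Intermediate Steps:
F = -4592
1350/(-2071) + F/4734 = 1350/(-2071) - 4592/4734 = 1350*(-1/2071) - 4592*1/4734 = -1350/2071 - 2296/2367 = -7950466/4902057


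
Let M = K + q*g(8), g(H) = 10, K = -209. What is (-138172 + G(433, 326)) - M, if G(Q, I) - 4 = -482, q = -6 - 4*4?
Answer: -138221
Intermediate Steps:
q = -22 (q = -6 - 16 = -22)
G(Q, I) = -478 (G(Q, I) = 4 - 482 = -478)
M = -429 (M = -209 - 22*10 = -209 - 220 = -429)
(-138172 + G(433, 326)) - M = (-138172 - 478) - 1*(-429) = -138650 + 429 = -138221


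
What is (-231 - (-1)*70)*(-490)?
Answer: 78890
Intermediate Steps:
(-231 - (-1)*70)*(-490) = (-231 - 1*(-70))*(-490) = (-231 + 70)*(-490) = -161*(-490) = 78890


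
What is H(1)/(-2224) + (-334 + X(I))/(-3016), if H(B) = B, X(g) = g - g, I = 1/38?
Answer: 92475/838448 ≈ 0.11029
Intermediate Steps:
I = 1/38 ≈ 0.026316
X(g) = 0
H(1)/(-2224) + (-334 + X(I))/(-3016) = 1/(-2224) + (-334 + 0)/(-3016) = 1*(-1/2224) - 334*(-1/3016) = -1/2224 + 167/1508 = 92475/838448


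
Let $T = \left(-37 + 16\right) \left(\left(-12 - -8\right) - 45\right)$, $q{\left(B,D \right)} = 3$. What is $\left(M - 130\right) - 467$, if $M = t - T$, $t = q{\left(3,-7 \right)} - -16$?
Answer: $-1607$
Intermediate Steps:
$T = 1029$ ($T = - 21 \left(\left(-12 + 8\right) - 45\right) = - 21 \left(-4 - 45\right) = \left(-21\right) \left(-49\right) = 1029$)
$t = 19$ ($t = 3 - -16 = 3 + 16 = 19$)
$M = -1010$ ($M = 19 - 1029 = -1010$)
$\left(M - 130\right) - 467 = \left(-1010 - 130\right) - 467 = -1140 - 467 = -1607$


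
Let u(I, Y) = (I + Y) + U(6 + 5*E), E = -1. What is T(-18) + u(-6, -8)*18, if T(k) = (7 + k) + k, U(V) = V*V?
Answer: -263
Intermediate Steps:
U(V) = V**2
T(k) = 7 + 2*k
u(I, Y) = 1 + I + Y (u(I, Y) = (I + Y) + (6 + 5*(-1))**2 = (I + Y) + (6 - 5)**2 = (I + Y) + 1**2 = (I + Y) + 1 = 1 + I + Y)
T(-18) + u(-6, -8)*18 = (7 + 2*(-18)) + (1 - 6 - 8)*18 = (7 - 36) - 13*18 = -29 - 234 = -263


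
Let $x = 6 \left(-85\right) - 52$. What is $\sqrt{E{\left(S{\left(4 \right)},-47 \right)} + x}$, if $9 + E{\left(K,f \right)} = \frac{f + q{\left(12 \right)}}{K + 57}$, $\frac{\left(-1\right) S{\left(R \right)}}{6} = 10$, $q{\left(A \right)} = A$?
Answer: $\frac{i \sqrt{5034}}{3} \approx 23.65 i$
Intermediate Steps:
$S{\left(R \right)} = -60$ ($S{\left(R \right)} = \left(-6\right) 10 = -60$)
$E{\left(K,f \right)} = -9 + \frac{12 + f}{57 + K}$ ($E{\left(K,f \right)} = -9 + \frac{f + 12}{K + 57} = -9 + \frac{12 + f}{57 + K}$)
$x = -562$ ($x = -510 - 52 = -562$)
$\sqrt{E{\left(S{\left(4 \right)},-47 \right)} + x} = \sqrt{\frac{-501 - 47 - -540}{57 - 60} - 562} = \sqrt{\frac{-501 - 47 + 540}{-3} - 562} = \sqrt{\left(- \frac{1}{3}\right) \left(-8\right) - 562} = \sqrt{\frac{8}{3} - 562} = \sqrt{- \frac{1678}{3}} = \frac{i \sqrt{5034}}{3}$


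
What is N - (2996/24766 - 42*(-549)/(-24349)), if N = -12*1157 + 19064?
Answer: 223155692496/43073381 ≈ 5180.8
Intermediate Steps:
N = 5180 (N = -13884 + 19064 = 5180)
N - (2996/24766 - 42*(-549)/(-24349)) = 5180 - (2996/24766 - 42*(-549)/(-24349)) = 5180 - (2996*(1/24766) + 23058*(-1/24349)) = 5180 - (214/1769 - 23058/24349) = 5180 - 1*(-35578916/43073381) = 5180 + 35578916/43073381 = 223155692496/43073381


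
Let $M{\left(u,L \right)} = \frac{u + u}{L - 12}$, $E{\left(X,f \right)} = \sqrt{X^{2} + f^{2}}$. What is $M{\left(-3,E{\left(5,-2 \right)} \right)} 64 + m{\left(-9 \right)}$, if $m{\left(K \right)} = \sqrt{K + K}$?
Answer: $\frac{4608}{115} + \frac{384 \sqrt{29}}{115} + 3 i \sqrt{2} \approx 58.051 + 4.2426 i$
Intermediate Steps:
$m{\left(K \right)} = \sqrt{2} \sqrt{K}$ ($m{\left(K \right)} = \sqrt{2 K} = \sqrt{2} \sqrt{K}$)
$M{\left(u,L \right)} = \frac{2 u}{-12 + L}$
$M{\left(-3,E{\left(5,-2 \right)} \right)} 64 + m{\left(-9 \right)} = 2 \left(-3\right) \frac{1}{-12 + \sqrt{5^{2} + \left(-2\right)^{2}}} \cdot 64 + \sqrt{2} \sqrt{-9} = 2 \left(-3\right) \frac{1}{-12 + \sqrt{25 + 4}} \cdot 64 + \sqrt{2} \cdot 3 i = 2 \left(-3\right) \frac{1}{-12 + \sqrt{29}} \cdot 64 + 3 i \sqrt{2} = - \frac{6}{-12 + \sqrt{29}} \cdot 64 + 3 i \sqrt{2} = - \frac{384}{-12 + \sqrt{29}} + 3 i \sqrt{2}$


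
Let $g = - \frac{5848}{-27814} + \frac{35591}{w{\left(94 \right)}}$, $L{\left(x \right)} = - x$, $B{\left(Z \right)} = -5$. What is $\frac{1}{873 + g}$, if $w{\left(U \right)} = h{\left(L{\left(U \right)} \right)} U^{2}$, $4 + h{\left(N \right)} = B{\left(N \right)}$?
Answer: $\frac{1105940268}{965223418103} \approx 0.0011458$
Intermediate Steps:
$h{\left(N \right)} = -9$ ($h{\left(N \right)} = -4 - 5 = -9$)
$w{\left(U \right)} = - 9 U^{2}$
$g = - \frac{262435861}{1105940268}$ ($g = - \frac{5848}{-27814} + \frac{35591}{\left(-9\right) 94^{2}} = \left(-5848\right) \left(- \frac{1}{27814}\right) + \frac{35591}{\left(-9\right) 8836} = \frac{2924}{13907} + \frac{35591}{-79524} = \frac{2924}{13907} + 35591 \left(- \frac{1}{79524}\right) = \frac{2924}{13907} - \frac{35591}{79524} = - \frac{262435861}{1105940268} \approx -0.2373$)
$\frac{1}{873 + g} = \frac{1}{873 - \frac{262435861}{1105940268}} = \frac{1}{\frac{965223418103}{1105940268}} = \frac{1105940268}{965223418103}$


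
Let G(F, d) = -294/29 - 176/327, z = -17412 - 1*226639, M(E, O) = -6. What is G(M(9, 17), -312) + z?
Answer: -2314436875/9483 ≈ -2.4406e+5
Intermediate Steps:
z = -244051 (z = -17412 - 226639 = -244051)
G(F, d) = -101242/9483 (G(F, d) = -294*1/29 - 176*1/327 = -294/29 - 176/327 = -101242/9483)
G(M(9, 17), -312) + z = -101242/9483 - 244051 = -2314436875/9483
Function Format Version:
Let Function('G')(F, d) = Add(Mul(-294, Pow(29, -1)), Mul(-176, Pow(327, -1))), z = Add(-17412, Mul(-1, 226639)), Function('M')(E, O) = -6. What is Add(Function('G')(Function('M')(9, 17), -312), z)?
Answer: Rational(-2314436875, 9483) ≈ -2.4406e+5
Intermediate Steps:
z = -244051 (z = Add(-17412, -226639) = -244051)
Function('G')(F, d) = Rational(-101242, 9483) (Function('G')(F, d) = Add(Mul(-294, Rational(1, 29)), Mul(-176, Rational(1, 327))) = Add(Rational(-294, 29), Rational(-176, 327)) = Rational(-101242, 9483))
Add(Function('G')(Function('M')(9, 17), -312), z) = Add(Rational(-101242, 9483), -244051) = Rational(-2314436875, 9483)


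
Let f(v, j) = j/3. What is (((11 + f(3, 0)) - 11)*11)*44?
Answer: 0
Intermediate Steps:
f(v, j) = j/3 (f(v, j) = j*(1/3) = j/3)
(((11 + f(3, 0)) - 11)*11)*44 = (((11 + (1/3)*0) - 11)*11)*44 = (((11 + 0) - 11)*11)*44 = ((11 - 11)*11)*44 = (0*11)*44 = 0*44 = 0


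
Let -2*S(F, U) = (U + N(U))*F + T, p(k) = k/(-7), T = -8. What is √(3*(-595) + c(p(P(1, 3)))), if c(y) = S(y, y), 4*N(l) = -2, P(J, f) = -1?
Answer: I*√349071/14 ≈ 42.202*I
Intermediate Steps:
N(l) = -½ (N(l) = (¼)*(-2) = -½)
p(k) = -k/7 (p(k) = k*(-⅐) = -k/7)
S(F, U) = 4 - F*(-½ + U)/2 (S(F, U) = -((U - ½)*F - 8)/2 = -((-½ + U)*F - 8)/2 = -(F*(-½ + U) - 8)/2 = -(-8 + F*(-½ + U))/2 = 4 - F*(-½ + U)/2)
c(y) = 4 - y²/2 + y/4 (c(y) = 4 + y/4 - y*y/2 = 4 + y/4 - y²/2 = 4 - y²/2 + y/4)
√(3*(-595) + c(p(P(1, 3)))) = √(3*(-595) + (4 - (-⅐*(-1))²/2 + (-⅐*(-1))/4)) = √(-1785 + (4 - (⅐)²/2 + (¼)*(⅐))) = √(-1785 + (4 - ½*1/49 + 1/28)) = √(-1785 + (4 - 1/98 + 1/28)) = √(-1785 + 789/196) = √(-349071/196) = I*√349071/14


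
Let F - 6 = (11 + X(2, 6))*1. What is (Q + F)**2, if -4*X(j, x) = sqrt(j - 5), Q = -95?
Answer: (312 + I*sqrt(3))**2/16 ≈ 6083.8 + 67.55*I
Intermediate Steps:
X(j, x) = -sqrt(-5 + j)/4 (X(j, x) = -sqrt(j - 5)/4 = -sqrt(-5 + j)/4)
F = 17 - I*sqrt(3)/4 (F = 6 + (11 - sqrt(-5 + 2)/4)*1 = 6 + (11 - I*sqrt(3)/4)*1 = 6 + (11 - I*sqrt(3)/4) = 17 - I*sqrt(3)/4 ≈ 17.0 - 0.43301*I)
(Q + F)**2 = (-95 + (17 - I*sqrt(3)/4))**2 = (-78 - I*sqrt(3)/4)**2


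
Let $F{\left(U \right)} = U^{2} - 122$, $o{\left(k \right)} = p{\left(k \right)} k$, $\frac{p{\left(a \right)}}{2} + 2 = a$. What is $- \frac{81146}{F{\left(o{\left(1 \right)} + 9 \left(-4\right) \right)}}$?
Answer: $- \frac{40573}{661} \approx -61.381$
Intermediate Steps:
$p{\left(a \right)} = -4 + 2 a$
$o{\left(k \right)} = k \left(-4 + 2 k\right)$ ($o{\left(k \right)} = \left(-4 + 2 k\right) k = k \left(-4 + 2 k\right)$)
$F{\left(U \right)} = -122 + U^{2}$
$- \frac{81146}{F{\left(o{\left(1 \right)} + 9 \left(-4\right) \right)}} = - \frac{81146}{-122 + \left(2 \cdot 1 \left(-2 + 1\right) + 9 \left(-4\right)\right)^{2}} = - \frac{81146}{-122 + \left(2 \cdot 1 \left(-1\right) - 36\right)^{2}} = - \frac{81146}{-122 + \left(-2 - 36\right)^{2}} = - \frac{81146}{-122 + \left(-38\right)^{2}} = - \frac{81146}{-122 + 1444} = - \frac{81146}{1322} = \left(-81146\right) \frac{1}{1322} = - \frac{40573}{661}$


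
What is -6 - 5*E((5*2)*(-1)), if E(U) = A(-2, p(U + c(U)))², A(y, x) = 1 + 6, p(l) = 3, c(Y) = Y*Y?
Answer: -251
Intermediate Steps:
c(Y) = Y²
A(y, x) = 7
E(U) = 49 (E(U) = 7² = 49)
-6 - 5*E((5*2)*(-1)) = -6 - 5*49 = -6 - 245 = -251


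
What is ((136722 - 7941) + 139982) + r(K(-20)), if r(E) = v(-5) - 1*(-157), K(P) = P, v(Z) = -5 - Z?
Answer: 268920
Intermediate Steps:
r(E) = 157 (r(E) = (-5 - 1*(-5)) - 1*(-157) = (-5 + 5) + 157 = 0 + 157 = 157)
((136722 - 7941) + 139982) + r(K(-20)) = ((136722 - 7941) + 139982) + 157 = (128781 + 139982) + 157 = 268763 + 157 = 268920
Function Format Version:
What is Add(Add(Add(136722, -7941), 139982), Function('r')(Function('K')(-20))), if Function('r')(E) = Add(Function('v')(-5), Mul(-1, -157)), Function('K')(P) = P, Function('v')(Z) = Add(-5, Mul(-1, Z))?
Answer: 268920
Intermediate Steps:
Function('r')(E) = 157 (Function('r')(E) = Add(Add(-5, Mul(-1, -5)), Mul(-1, -157)) = Add(Add(-5, 5), 157) = Add(0, 157) = 157)
Add(Add(Add(136722, -7941), 139982), Function('r')(Function('K')(-20))) = Add(Add(Add(136722, -7941), 139982), 157) = Add(Add(128781, 139982), 157) = Add(268763, 157) = 268920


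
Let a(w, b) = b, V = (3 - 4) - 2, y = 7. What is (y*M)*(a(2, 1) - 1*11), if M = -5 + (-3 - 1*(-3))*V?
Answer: 350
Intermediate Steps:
V = -3 (V = -1 - 2 = -3)
M = -5 (M = -5 + (-3 - 1*(-3))*(-3) = -5 + (-3 + 3)*(-3) = -5 + 0*(-3) = -5 + 0 = -5)
(y*M)*(a(2, 1) - 1*11) = (7*(-5))*(1 - 1*11) = -35*(1 - 11) = -35*(-10) = 350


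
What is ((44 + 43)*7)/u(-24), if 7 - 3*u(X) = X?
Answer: 1827/31 ≈ 58.935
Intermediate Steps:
u(X) = 7/3 - X/3
((44 + 43)*7)/u(-24) = ((44 + 43)*7)/(7/3 - 1/3*(-24)) = (87*7)/(7/3 + 8) = 609/(31/3) = 609*(3/31) = 1827/31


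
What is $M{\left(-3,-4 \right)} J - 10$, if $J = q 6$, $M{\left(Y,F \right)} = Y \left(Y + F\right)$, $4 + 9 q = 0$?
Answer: $-66$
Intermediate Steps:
$q = - \frac{4}{9}$ ($q = - \frac{4}{9} + \frac{1}{9} \cdot 0 = - \frac{4}{9} + 0 = - \frac{4}{9} \approx -0.44444$)
$M{\left(Y,F \right)} = Y \left(F + Y\right)$
$J = - \frac{8}{3}$ ($J = \left(- \frac{4}{9}\right) 6 = - \frac{8}{3} \approx -2.6667$)
$M{\left(-3,-4 \right)} J - 10 = - 3 \left(-4 - 3\right) \left(- \frac{8}{3}\right) - 10 = \left(-3\right) \left(-7\right) \left(- \frac{8}{3}\right) - 10 = 21 \left(- \frac{8}{3}\right) - 10 = -56 - 10 = -66$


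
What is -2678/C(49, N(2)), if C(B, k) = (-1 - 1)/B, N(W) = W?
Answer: 65611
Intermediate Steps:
C(B, k) = -2/B
-2678/C(49, N(2)) = -2678/((-2/49)) = -2678/((-2*1/49)) = -2678/(-2/49) = -2678*(-49/2) = 65611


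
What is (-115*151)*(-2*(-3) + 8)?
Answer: -243110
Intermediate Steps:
(-115*151)*(-2*(-3) + 8) = -17365*(6 + 8) = -17365*14 = -243110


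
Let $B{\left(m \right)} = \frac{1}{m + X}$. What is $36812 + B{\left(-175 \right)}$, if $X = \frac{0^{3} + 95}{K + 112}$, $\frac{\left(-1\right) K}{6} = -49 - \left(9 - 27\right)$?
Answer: $\frac{1916248362}{52055} \approx 36812.0$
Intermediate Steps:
$K = 186$ ($K = - 6 \left(-49 - \left(9 - 27\right)\right) = - 6 \left(-49 - -18\right) = - 6 \left(-49 + 18\right) = \left(-6\right) \left(-31\right) = 186$)
$X = \frac{95}{298}$ ($X = \frac{0^{3} + 95}{186 + 112} = \frac{0 + 95}{298} = 95 \cdot \frac{1}{298} = \frac{95}{298} \approx 0.31879$)
$B{\left(m \right)} = \frac{1}{\frac{95}{298} + m}$ ($B{\left(m \right)} = \frac{1}{m + \frac{95}{298}} = \frac{1}{\frac{95}{298} + m}$)
$36812 + B{\left(-175 \right)} = 36812 + \frac{298}{95 + 298 \left(-175\right)} = 36812 + \frac{298}{95 - 52150} = 36812 + \frac{298}{-52055} = 36812 + 298 \left(- \frac{1}{52055}\right) = 36812 - \frac{298}{52055} = \frac{1916248362}{52055}$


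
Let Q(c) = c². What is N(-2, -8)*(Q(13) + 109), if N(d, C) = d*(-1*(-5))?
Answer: -2780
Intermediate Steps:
N(d, C) = 5*d (N(d, C) = d*5 = 5*d)
N(-2, -8)*(Q(13) + 109) = (5*(-2))*(13² + 109) = -10*(169 + 109) = -10*278 = -2780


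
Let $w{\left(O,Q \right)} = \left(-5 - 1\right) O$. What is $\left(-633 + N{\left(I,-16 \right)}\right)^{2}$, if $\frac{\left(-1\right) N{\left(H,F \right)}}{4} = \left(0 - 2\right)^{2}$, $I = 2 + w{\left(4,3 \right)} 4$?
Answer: $421201$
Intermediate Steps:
$w{\left(O,Q \right)} = - 6 O$
$I = -94$ ($I = 2 + \left(-6\right) 4 \cdot 4 = 2 - 96 = -94$)
$N{\left(H,F \right)} = -16$ ($N{\left(H,F \right)} = - 4 \left(0 - 2\right)^{2} = - 4 \left(-2\right)^{2} = \left(-4\right) 4 = -16$)
$\left(-633 + N{\left(I,-16 \right)}\right)^{2} = \left(-633 - 16\right)^{2} = \left(-649\right)^{2} = 421201$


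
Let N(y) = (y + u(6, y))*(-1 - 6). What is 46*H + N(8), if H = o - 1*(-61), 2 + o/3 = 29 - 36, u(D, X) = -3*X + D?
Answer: 1634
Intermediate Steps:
u(D, X) = D - 3*X
o = -27 (o = -6 + 3*(29 - 36) = -6 + 3*(-7) = -6 - 21 = -27)
N(y) = -42 + 14*y (N(y) = (y + (6 - 3*y))*(-1 - 6) = (6 - 2*y)*(-7) = -42 + 14*y)
H = 34 (H = -27 - 1*(-61) = -27 + 61 = 34)
46*H + N(8) = 46*34 + (-42 + 14*8) = 1564 + (-42 + 112) = 1564 + 70 = 1634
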